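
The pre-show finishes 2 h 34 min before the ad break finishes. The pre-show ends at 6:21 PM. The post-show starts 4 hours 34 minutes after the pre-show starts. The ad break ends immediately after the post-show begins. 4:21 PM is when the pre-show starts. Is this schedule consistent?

Yes

The post-show starts at 4:21 PM + 274 min = 8:55 PM.
So the ad break ends at 8:55 PM.
The pre-show ends at 8:55 PM − 154 min = 6:21 PM.
That matches the stated 6:21 PM, so the schedule is consistent.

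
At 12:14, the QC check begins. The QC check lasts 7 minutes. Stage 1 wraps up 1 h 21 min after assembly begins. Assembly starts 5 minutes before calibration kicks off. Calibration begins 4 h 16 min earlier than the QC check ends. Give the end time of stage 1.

The QC check ends at 12:14 + 7 min = 12:21.
Calibration starts at 12:21 − 256 min = 08:05.
Assembly starts at 08:05 − 5 min = 08:00.
Stage 1 ends at 08:00 + 81 min = 09:21.

09:21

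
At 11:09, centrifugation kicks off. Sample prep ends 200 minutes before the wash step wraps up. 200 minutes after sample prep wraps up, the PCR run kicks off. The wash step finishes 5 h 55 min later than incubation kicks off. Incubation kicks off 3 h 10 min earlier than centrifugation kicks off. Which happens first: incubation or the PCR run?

Incubation starts at 11:09 − 190 min = 07:59.
The wash step ends at 07:59 + 355 min = 13:54.
Sample prep ends at 13:54 − 200 min = 10:34.
The PCR run starts at 10:34 + 200 min = 13:54.
Incubation starts at 07:59 and the PCR run starts at 13:54, so incubation is first.

incubation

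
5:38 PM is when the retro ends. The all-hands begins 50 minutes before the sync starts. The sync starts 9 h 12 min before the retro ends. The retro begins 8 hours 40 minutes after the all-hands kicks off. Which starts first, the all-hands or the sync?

The sync starts at 5:38 PM − 552 min = 8:26 AM.
The all-hands starts at 8:26 AM − 50 min = 7:36 AM.
The all-hands starts at 7:36 AM and the sync starts at 8:26 AM, so the all-hands is first.

the all-hands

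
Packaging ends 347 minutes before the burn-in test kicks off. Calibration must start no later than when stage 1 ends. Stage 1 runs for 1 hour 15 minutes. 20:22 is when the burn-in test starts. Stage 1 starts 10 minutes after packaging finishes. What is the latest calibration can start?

16:00

Packaging ends at 20:22 − 347 min = 14:35.
Stage 1 starts at 14:35 + 10 min = 14:45.
Stage 1 ends at 14:45 + 75 min = 16:00.
Calibration is bounded by stage 1, so the latest it can start is 16:00.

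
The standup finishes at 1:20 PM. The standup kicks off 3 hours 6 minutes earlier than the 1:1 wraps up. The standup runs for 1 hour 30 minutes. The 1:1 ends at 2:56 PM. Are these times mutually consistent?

Yes

The standup starts at 2:56 PM − 186 min = 11:50 AM.
The standup ends at 11:50 AM + 90 min = 1:20 PM.
That matches the stated 1:20 PM, so the schedule is consistent.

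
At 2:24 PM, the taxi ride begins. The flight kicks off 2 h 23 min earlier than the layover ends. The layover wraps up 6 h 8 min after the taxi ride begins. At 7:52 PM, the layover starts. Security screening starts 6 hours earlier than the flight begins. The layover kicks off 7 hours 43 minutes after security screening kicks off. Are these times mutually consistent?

The layover ends at 2:24 PM + 368 min = 8:32 PM.
The flight starts at 8:32 PM − 143 min = 6:09 PM.
Security screening starts at 6:09 PM − 360 min = 12:09 PM.
The layover starts at 12:09 PM + 463 min = 7:52 PM.
That matches the stated 7:52 PM, so the schedule is consistent.

Yes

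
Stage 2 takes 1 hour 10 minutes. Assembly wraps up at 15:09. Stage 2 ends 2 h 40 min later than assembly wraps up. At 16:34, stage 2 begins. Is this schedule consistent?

No

Stage 2 ends at 15:09 + 160 min = 17:49.
Stage 2 starts at 17:49 − 70 min = 16:39.
But stage 2 is also said to start at 16:34 — a 5-minute conflict.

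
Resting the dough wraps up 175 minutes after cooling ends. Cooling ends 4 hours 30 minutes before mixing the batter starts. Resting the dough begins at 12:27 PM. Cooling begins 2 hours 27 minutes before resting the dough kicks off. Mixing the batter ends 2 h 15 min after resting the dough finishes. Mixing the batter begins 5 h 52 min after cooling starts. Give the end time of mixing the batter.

Cooling starts at 12:27 PM − 147 min = 10:00 AM.
Mixing the batter starts at 10:00 AM + 352 min = 3:52 PM.
Cooling ends at 3:52 PM − 270 min = 11:22 AM.
Resting the dough ends at 11:22 AM + 175 min = 2:17 PM.
Mixing the batter ends at 2:17 PM + 135 min = 4:32 PM.

4:32 PM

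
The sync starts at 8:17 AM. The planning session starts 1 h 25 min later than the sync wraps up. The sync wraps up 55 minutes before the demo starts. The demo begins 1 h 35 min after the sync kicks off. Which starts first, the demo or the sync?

the sync

The demo starts at 8:17 AM + 95 min = 9:52 AM.
The demo starts at 9:52 AM and the sync starts at 8:17 AM, so the sync is first.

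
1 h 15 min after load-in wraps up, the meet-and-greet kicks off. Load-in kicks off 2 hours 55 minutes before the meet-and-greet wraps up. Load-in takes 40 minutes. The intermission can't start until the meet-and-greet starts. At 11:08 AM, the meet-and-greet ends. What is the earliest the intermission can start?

10:08 AM

Load-in starts at 11:08 AM − 175 min = 8:13 AM.
Load-in ends at 8:13 AM + 40 min = 8:53 AM.
The meet-and-greet starts at 8:53 AM + 75 min = 10:08 AM.
The intermission is bounded by the meet-and-greet, so the earliest it can start is 10:08 AM.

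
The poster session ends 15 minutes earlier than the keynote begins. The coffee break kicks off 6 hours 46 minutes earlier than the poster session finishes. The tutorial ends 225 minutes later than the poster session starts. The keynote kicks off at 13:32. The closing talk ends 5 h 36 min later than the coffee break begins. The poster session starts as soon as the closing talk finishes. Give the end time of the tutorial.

15:52

The poster session ends at 13:32 − 15 min = 13:17.
The coffee break starts at 13:17 − 406 min = 06:31.
The closing talk ends at 06:31 + 336 min = 12:07.
So the poster session starts at 12:07.
The tutorial ends at 12:07 + 225 min = 15:52.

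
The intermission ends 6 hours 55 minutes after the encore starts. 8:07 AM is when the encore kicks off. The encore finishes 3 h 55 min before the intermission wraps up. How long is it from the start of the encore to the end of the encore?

180 minutes

The intermission ends at 8:07 AM + 415 min = 3:02 PM.
The encore ends at 3:02 PM − 235 min = 11:07 AM.
From 8:07 AM to 11:07 AM is 180 minutes.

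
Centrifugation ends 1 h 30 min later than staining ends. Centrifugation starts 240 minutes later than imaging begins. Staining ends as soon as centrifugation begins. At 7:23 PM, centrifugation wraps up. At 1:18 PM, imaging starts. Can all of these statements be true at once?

No

Centrifugation starts at 1:18 PM + 240 min = 5:18 PM.
So staining ends at 5:18 PM.
Centrifugation ends at 5:18 PM + 90 min = 6:48 PM.
But centrifugation is also said to end at 7:23 PM — a 35-minute conflict.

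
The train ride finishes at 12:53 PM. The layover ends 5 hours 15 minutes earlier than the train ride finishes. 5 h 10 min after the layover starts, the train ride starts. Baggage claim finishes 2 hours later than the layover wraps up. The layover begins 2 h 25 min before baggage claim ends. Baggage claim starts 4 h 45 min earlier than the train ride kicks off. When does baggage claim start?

The layover ends at 12:53 PM − 315 min = 7:38 AM.
Baggage claim ends at 7:38 AM + 120 min = 9:38 AM.
The layover starts at 9:38 AM − 145 min = 7:13 AM.
The train ride starts at 7:13 AM + 310 min = 12:23 PM.
Baggage claim starts at 12:23 PM − 285 min = 7:38 AM.

7:38 AM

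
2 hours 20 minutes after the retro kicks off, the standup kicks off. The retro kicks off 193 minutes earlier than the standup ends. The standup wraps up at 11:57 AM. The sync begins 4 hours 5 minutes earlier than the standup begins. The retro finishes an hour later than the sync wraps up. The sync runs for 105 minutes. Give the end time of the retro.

9:44 AM

The retro starts at 11:57 AM − 193 min = 8:44 AM.
The standup starts at 8:44 AM + 140 min = 11:04 AM.
The sync starts at 11:04 AM − 245 min = 6:59 AM.
The sync ends at 6:59 AM + 105 min = 8:44 AM.
The retro ends at 8:44 AM + 60 min = 9:44 AM.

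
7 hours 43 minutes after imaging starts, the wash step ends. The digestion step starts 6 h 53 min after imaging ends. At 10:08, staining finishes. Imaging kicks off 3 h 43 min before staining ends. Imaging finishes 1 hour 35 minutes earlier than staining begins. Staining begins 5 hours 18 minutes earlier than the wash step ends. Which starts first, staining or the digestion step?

Imaging starts at 10:08 − 223 min = 06:25.
The wash step ends at 06:25 + 463 min = 14:08.
Staining starts at 14:08 − 318 min = 08:50.
Imaging ends at 08:50 − 95 min = 07:15.
The digestion step starts at 07:15 + 413 min = 14:08.
Staining starts at 08:50 and the digestion step starts at 14:08, so staining is first.

staining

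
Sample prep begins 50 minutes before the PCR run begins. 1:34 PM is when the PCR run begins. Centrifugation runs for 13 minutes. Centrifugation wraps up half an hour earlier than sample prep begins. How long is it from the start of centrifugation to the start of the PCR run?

Sample prep starts at 1:34 PM − 50 min = 12:44 PM.
Centrifugation ends at 12:44 PM − 30 min = 12:14 PM.
Centrifugation starts at 12:14 PM − 13 min = 12:01 PM.
From 12:01 PM to 1:34 PM is 93 minutes.

93 minutes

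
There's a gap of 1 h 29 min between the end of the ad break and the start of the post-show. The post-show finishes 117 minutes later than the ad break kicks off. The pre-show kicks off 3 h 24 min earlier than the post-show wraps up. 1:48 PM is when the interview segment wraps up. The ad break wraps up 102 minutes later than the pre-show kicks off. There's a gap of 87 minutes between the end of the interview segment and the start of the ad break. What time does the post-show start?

The ad break starts at 1:48 PM + 87 min = 3:15 PM.
The post-show ends at 3:15 PM + 117 min = 5:12 PM.
The pre-show starts at 5:12 PM − 204 min = 1:48 PM.
The ad break ends at 1:48 PM + 102 min = 3:30 PM.
The post-show starts at 3:30 PM + 89 min = 4:59 PM.

4:59 PM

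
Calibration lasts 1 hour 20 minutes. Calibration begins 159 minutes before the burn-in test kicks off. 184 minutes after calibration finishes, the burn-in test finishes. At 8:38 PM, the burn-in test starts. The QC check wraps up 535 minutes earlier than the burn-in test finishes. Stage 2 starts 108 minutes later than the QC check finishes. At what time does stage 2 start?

Calibration starts at 8:38 PM − 159 min = 5:59 PM.
Calibration ends at 5:59 PM + 80 min = 7:19 PM.
The burn-in test ends at 7:19 PM + 184 min = 10:23 PM.
The QC check ends at 10:23 PM − 535 min = 1:28 PM.
Stage 2 starts at 1:28 PM + 108 min = 3:16 PM.

3:16 PM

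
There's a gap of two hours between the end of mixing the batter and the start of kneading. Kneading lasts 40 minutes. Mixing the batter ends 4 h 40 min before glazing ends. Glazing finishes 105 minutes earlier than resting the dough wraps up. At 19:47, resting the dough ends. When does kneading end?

16:02

Glazing ends at 19:47 − 105 min = 18:02.
Mixing the batter ends at 18:02 − 280 min = 13:22.
Kneading starts at 13:22 + 120 min = 15:22.
Kneading ends at 15:22 + 40 min = 16:02.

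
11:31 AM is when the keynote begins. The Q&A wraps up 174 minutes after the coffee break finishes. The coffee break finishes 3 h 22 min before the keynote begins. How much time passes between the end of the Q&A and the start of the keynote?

28 minutes

The coffee break ends at 11:31 AM − 202 min = 8:09 AM.
The Q&A ends at 8:09 AM + 174 min = 11:03 AM.
From 11:03 AM to 11:31 AM is 28 minutes.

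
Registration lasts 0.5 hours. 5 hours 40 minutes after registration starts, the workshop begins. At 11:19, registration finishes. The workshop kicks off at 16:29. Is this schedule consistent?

Registration starts at 11:19 − 30 min = 10:49.
The workshop starts at 10:49 + 340 min = 16:29.
That matches the stated 16:29, so the schedule is consistent.

Yes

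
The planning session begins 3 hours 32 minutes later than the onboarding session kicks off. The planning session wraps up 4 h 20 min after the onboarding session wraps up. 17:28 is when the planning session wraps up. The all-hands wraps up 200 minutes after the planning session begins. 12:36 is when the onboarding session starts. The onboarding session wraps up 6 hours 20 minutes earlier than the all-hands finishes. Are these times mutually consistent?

Yes

The planning session starts at 12:36 + 212 min = 16:08.
The all-hands ends at 16:08 + 200 min = 19:28.
The onboarding session ends at 19:28 − 380 min = 13:08.
The planning session ends at 13:08 + 260 min = 17:28.
That matches the stated 17:28, so the schedule is consistent.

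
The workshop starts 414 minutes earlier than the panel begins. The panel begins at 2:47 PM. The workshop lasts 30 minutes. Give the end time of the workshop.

8:23 AM

The workshop starts at 2:47 PM − 414 min = 7:53 AM.
The workshop ends at 7:53 AM + 30 min = 8:23 AM.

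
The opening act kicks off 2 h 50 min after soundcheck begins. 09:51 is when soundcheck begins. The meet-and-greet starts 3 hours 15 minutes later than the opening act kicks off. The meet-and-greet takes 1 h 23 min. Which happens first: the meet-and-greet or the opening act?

The opening act starts at 09:51 + 170 min = 12:41.
The meet-and-greet starts at 12:41 + 195 min = 15:56.
The meet-and-greet starts at 15:56 and the opening act starts at 12:41, so the opening act is first.

the opening act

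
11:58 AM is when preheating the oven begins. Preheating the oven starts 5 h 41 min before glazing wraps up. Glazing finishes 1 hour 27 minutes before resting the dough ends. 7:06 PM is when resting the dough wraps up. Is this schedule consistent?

Yes

Glazing ends at 7:06 PM − 87 min = 5:39 PM.
Preheating the oven starts at 5:39 PM − 341 min = 11:58 AM.
That matches the stated 11:58 AM, so the schedule is consistent.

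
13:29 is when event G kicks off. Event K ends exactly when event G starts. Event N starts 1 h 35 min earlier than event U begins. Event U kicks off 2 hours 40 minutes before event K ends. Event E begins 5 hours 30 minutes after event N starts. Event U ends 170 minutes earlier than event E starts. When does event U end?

Event K ends at 13:29.
Event U starts at 13:29 − 160 min = 10:49.
Event N starts at 10:49 − 95 min = 09:14.
Event E starts at 09:14 + 330 min = 14:44.
Event U ends at 14:44 − 170 min = 11:54.

11:54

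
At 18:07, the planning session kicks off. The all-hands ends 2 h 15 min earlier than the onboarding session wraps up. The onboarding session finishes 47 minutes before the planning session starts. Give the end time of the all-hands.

15:05

The onboarding session ends at 18:07 − 47 min = 17:20.
The all-hands ends at 17:20 − 135 min = 15:05.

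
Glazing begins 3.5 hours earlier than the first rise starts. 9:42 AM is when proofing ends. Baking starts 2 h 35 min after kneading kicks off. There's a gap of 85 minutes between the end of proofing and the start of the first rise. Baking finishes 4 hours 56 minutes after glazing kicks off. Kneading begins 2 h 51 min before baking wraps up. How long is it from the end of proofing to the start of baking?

The first rise starts at 9:42 AM + 85 min = 11:07 AM.
Glazing starts at 11:07 AM − 210 min = 7:37 AM.
Baking ends at 7:37 AM + 296 min = 12:33 PM.
Kneading starts at 12:33 PM − 171 min = 9:42 AM.
Baking starts at 9:42 AM + 155 min = 12:17 PM.
From 9:42 AM to 12:17 PM is 155 minutes.

155 minutes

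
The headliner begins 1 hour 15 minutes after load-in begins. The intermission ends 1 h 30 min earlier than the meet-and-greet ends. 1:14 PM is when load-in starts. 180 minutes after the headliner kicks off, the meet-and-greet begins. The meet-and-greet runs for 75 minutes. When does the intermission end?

The headliner starts at 1:14 PM + 75 min = 2:29 PM.
The meet-and-greet starts at 2:29 PM + 180 min = 5:29 PM.
The meet-and-greet ends at 5:29 PM + 75 min = 6:44 PM.
The intermission ends at 6:44 PM − 90 min = 5:14 PM.

5:14 PM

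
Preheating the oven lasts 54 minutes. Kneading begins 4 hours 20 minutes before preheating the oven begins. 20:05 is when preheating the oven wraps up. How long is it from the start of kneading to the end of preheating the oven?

5 h 14 min

Preheating the oven starts at 20:05 − 54 min = 19:11.
Kneading starts at 19:11 − 260 min = 14:51.
From 14:51 to 20:05 is 5 h 14 min.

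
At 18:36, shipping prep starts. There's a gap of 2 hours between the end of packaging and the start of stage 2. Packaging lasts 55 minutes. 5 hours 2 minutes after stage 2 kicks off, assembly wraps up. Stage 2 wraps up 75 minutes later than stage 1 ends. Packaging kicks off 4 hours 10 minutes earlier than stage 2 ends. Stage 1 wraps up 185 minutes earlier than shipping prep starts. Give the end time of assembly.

20:33

Stage 1 ends at 18:36 − 185 min = 15:31.
Stage 2 ends at 15:31 + 75 min = 16:46.
Packaging starts at 16:46 − 250 min = 12:36.
Packaging ends at 12:36 + 55 min = 13:31.
Stage 2 starts at 13:31 + 120 min = 15:31.
Assembly ends at 15:31 + 302 min = 20:33.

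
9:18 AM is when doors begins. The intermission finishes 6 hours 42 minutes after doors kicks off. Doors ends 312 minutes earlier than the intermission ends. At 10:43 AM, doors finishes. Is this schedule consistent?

No

The intermission ends at 9:18 AM + 402 min = 4:00 PM.
Doors ends at 4:00 PM − 312 min = 10:48 AM.
But doors is also said to end at 10:43 AM — a 5-minute conflict.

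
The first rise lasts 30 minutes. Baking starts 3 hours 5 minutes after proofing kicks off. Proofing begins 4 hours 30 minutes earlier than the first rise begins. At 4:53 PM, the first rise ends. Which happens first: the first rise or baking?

The first rise starts at 4:53 PM − 30 min = 4:23 PM.
Proofing starts at 4:23 PM − 270 min = 11:53 AM.
Baking starts at 11:53 AM + 185 min = 2:58 PM.
The first rise starts at 4:23 PM and baking starts at 2:58 PM, so baking is first.

baking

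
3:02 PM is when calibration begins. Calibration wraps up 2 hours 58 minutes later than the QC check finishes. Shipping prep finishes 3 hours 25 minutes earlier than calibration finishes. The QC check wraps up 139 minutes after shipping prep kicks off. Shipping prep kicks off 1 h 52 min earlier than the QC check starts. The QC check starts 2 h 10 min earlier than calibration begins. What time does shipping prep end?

The QC check starts at 3:02 PM − 130 min = 12:52 PM.
Shipping prep starts at 12:52 PM − 112 min = 11:00 AM.
The QC check ends at 11:00 AM + 139 min = 1:19 PM.
Calibration ends at 1:19 PM + 178 min = 4:17 PM.
Shipping prep ends at 4:17 PM − 205 min = 12:52 PM.

12:52 PM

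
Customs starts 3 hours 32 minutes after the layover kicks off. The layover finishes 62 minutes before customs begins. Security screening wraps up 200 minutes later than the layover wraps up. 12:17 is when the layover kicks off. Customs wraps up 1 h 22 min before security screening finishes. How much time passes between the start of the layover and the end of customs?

Customs starts at 12:17 + 212 min = 15:49.
The layover ends at 15:49 − 62 min = 14:47.
Security screening ends at 14:47 + 200 min = 18:07.
Customs ends at 18:07 − 82 min = 16:45.
From 12:17 to 16:45 is 4 hours 28 minutes.

4 hours 28 minutes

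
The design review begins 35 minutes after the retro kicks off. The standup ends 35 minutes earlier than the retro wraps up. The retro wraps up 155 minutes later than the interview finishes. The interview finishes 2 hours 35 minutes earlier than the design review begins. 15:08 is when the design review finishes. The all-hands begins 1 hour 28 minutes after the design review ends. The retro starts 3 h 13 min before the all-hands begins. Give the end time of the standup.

13:23

The all-hands starts at 15:08 + 88 min = 16:36.
The retro starts at 16:36 − 193 min = 13:23.
The design review starts at 13:23 + 35 min = 13:58.
The interview ends at 13:58 − 155 min = 11:23.
The retro ends at 11:23 + 155 min = 13:58.
The standup ends at 13:58 − 35 min = 13:23.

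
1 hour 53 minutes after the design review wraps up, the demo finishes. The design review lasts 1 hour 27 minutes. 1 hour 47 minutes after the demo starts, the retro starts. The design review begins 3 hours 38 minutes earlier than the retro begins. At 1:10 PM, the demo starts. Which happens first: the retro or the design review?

The retro starts at 1:10 PM + 107 min = 2:57 PM.
The design review starts at 2:57 PM − 218 min = 11:19 AM.
The retro starts at 2:57 PM and the design review starts at 11:19 AM, so the design review is first.

the design review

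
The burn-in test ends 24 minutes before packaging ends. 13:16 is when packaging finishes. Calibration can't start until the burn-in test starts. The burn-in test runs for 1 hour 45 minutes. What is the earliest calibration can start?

11:07

The burn-in test ends at 13:16 − 24 min = 12:52.
The burn-in test starts at 12:52 − 105 min = 11:07.
Calibration is bounded by the burn-in test, so the earliest it can start is 11:07.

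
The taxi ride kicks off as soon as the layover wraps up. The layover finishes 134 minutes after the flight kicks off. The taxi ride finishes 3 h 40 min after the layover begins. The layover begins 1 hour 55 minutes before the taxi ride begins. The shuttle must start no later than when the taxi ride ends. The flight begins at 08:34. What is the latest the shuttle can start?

The layover ends at 08:34 + 134 min = 10:48.
So the taxi ride starts at 10:48.
The layover starts at 10:48 − 115 min = 08:53.
The taxi ride ends at 08:53 + 220 min = 12:33.
The shuttle is bounded by the taxi ride, so the latest it can start is 12:33.

12:33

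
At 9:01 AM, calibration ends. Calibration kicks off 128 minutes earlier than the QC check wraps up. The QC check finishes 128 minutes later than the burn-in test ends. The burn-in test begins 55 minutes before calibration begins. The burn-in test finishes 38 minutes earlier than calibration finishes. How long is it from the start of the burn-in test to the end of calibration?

93 minutes

The burn-in test ends at 9:01 AM − 38 min = 8:23 AM.
The QC check ends at 8:23 AM + 128 min = 10:31 AM.
Calibration starts at 10:31 AM − 128 min = 8:23 AM.
The burn-in test starts at 8:23 AM − 55 min = 7:28 AM.
From 7:28 AM to 9:01 AM is 93 minutes.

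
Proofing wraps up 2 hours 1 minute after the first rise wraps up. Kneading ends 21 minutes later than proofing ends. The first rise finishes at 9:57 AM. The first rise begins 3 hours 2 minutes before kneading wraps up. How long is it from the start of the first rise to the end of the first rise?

40 minutes

Proofing ends at 9:57 AM + 121 min = 11:58 AM.
Kneading ends at 11:58 AM + 21 min = 12:19 PM.
The first rise starts at 12:19 PM − 182 min = 9:17 AM.
From 9:17 AM to 9:57 AM is 40 minutes.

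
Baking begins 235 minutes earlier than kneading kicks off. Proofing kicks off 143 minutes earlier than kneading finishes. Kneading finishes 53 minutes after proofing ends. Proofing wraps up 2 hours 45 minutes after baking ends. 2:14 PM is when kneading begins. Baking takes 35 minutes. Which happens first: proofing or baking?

Baking starts at 2:14 PM − 235 min = 10:19 AM.
Baking ends at 10:19 AM + 35 min = 10:54 AM.
Proofing ends at 10:54 AM + 165 min = 1:39 PM.
Kneading ends at 1:39 PM + 53 min = 2:32 PM.
Proofing starts at 2:32 PM − 143 min = 12:09 PM.
Proofing starts at 12:09 PM and baking starts at 10:19 AM, so baking is first.

baking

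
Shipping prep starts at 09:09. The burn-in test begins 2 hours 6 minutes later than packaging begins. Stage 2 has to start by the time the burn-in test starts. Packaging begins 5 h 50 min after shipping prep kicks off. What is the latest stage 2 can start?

Packaging starts at 09:09 + 350 min = 14:59.
The burn-in test starts at 14:59 + 126 min = 17:05.
Stage 2 is bounded by the burn-in test, so the latest it can start is 17:05.

17:05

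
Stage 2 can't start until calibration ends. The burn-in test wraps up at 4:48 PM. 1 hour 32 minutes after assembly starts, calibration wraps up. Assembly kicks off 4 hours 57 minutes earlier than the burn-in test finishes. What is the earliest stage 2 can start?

Assembly starts at 4:48 PM − 297 min = 11:51 AM.
Calibration ends at 11:51 AM + 92 min = 1:23 PM.
Stage 2 is bounded by calibration, so the earliest it can start is 1:23 PM.

1:23 PM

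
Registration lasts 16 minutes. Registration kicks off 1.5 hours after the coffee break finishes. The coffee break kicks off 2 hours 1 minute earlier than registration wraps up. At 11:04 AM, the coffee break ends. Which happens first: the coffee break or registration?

Registration starts at 11:04 AM + 90 min = 12:34 PM.
Registration ends at 12:34 PM + 16 min = 12:50 PM.
The coffee break starts at 12:50 PM − 121 min = 10:49 AM.
The coffee break starts at 10:49 AM and registration starts at 12:34 PM, so the coffee break is first.

the coffee break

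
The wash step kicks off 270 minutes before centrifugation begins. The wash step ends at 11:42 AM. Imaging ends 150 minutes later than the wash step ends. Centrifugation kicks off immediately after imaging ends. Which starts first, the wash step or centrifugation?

Imaging ends at 11:42 AM + 150 min = 2:12 PM.
So centrifugation starts at 2:12 PM.
The wash step starts at 2:12 PM − 270 min = 9:42 AM.
The wash step starts at 9:42 AM and centrifugation starts at 2:12 PM, so the wash step is first.

the wash step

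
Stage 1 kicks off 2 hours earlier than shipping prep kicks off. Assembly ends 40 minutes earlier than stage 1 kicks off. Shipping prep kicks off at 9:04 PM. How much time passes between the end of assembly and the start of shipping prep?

2 hours 40 minutes

Stage 1 starts at 9:04 PM − 120 min = 7:04 PM.
Assembly ends at 7:04 PM − 40 min = 6:24 PM.
From 6:24 PM to 9:04 PM is 2 hours 40 minutes.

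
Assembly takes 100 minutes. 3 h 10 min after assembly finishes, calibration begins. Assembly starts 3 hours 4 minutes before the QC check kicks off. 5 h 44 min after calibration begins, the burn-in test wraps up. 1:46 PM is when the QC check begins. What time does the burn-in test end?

9:16 PM

Assembly starts at 1:46 PM − 184 min = 10:42 AM.
Assembly ends at 10:42 AM + 100 min = 12:22 PM.
Calibration starts at 12:22 PM + 190 min = 3:32 PM.
The burn-in test ends at 3:32 PM + 344 min = 9:16 PM.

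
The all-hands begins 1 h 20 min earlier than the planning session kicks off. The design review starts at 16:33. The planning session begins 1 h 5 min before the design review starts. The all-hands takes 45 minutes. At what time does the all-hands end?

The planning session starts at 16:33 − 65 min = 15:28.
The all-hands starts at 15:28 − 80 min = 14:08.
The all-hands ends at 14:08 + 45 min = 14:53.

14:53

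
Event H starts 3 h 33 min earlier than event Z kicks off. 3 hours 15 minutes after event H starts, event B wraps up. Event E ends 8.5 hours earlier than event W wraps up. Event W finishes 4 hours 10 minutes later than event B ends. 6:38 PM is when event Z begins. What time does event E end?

2:00 PM

Event H starts at 6:38 PM − 213 min = 3:05 PM.
Event B ends at 3:05 PM + 195 min = 6:20 PM.
Event W ends at 6:20 PM + 250 min = 10:30 PM.
Event E ends at 10:30 PM − 510 min = 2:00 PM.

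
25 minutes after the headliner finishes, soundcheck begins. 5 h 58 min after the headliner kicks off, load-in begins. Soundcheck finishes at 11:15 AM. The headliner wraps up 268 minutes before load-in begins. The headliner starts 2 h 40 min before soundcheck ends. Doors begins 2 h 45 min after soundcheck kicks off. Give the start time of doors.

1:15 PM

The headliner starts at 11:15 AM − 160 min = 8:35 AM.
Load-in starts at 8:35 AM + 358 min = 2:33 PM.
The headliner ends at 2:33 PM − 268 min = 10:05 AM.
Soundcheck starts at 10:05 AM + 25 min = 10:30 AM.
Doors starts at 10:30 AM + 165 min = 1:15 PM.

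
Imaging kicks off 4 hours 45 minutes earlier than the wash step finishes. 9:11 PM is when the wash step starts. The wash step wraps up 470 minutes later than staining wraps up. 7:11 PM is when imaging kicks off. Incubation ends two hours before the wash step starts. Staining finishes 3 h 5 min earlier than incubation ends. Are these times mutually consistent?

Incubation ends at 9:11 PM − 120 min = 7:11 PM.
Staining ends at 7:11 PM − 185 min = 4:06 PM.
The wash step ends at 4:06 PM + 470 min = 11:56 PM.
Imaging starts at 11:56 PM − 285 min = 7:11 PM.
That matches the stated 7:11 PM, so the schedule is consistent.

Yes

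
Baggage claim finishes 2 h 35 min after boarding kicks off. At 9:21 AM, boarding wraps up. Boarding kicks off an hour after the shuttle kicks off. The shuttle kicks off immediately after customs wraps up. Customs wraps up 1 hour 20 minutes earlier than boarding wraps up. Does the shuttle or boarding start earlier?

the shuttle

Customs ends at 9:21 AM − 80 min = 8:01 AM.
So the shuttle starts at 8:01 AM.
Boarding starts at 8:01 AM + 60 min = 9:01 AM.
The shuttle starts at 8:01 AM and boarding starts at 9:01 AM, so the shuttle is first.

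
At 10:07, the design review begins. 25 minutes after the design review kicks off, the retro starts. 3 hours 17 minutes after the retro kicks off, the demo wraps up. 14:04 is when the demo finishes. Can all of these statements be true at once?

No

The retro starts at 10:07 + 25 min = 10:32.
The demo ends at 10:32 + 197 min = 13:49.
But the demo is also said to end at 14:04 — a 15-minute conflict.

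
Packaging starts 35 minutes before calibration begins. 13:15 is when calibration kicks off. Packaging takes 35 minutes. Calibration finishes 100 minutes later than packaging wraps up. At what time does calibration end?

14:55

Packaging starts at 13:15 − 35 min = 12:40.
Packaging ends at 12:40 + 35 min = 13:15.
Calibration ends at 13:15 + 100 min = 14:55.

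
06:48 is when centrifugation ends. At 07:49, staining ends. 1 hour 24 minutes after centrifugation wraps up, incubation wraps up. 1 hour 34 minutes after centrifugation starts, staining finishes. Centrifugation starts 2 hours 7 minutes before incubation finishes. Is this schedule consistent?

No

Incubation ends at 06:48 + 84 min = 08:12.
Centrifugation starts at 08:12 − 127 min = 06:05.
Staining ends at 06:05 + 94 min = 07:39.
But staining is also said to end at 07:49 — a 10-minute conflict.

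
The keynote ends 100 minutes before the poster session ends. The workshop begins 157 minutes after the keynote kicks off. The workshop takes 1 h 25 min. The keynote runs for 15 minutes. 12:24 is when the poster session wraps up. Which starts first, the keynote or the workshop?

The keynote ends at 12:24 − 100 min = 10:44.
The keynote starts at 10:44 − 15 min = 10:29.
The workshop starts at 10:29 + 157 min = 13:06.
The keynote starts at 10:29 and the workshop starts at 13:06, so the keynote is first.

the keynote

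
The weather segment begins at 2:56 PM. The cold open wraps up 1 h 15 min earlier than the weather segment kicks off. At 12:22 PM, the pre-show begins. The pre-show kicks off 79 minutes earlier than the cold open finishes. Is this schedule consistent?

Yes

The cold open ends at 2:56 PM − 75 min = 1:41 PM.
The pre-show starts at 1:41 PM − 79 min = 12:22 PM.
That matches the stated 12:22 PM, so the schedule is consistent.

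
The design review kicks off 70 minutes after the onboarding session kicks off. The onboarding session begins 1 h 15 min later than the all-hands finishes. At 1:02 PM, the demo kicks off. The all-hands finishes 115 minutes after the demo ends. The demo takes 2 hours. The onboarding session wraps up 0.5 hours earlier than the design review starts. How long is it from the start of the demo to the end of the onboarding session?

The demo ends at 1:02 PM + 120 min = 3:02 PM.
The all-hands ends at 3:02 PM + 115 min = 4:57 PM.
The onboarding session starts at 4:57 PM + 75 min = 6:12 PM.
The design review starts at 6:12 PM + 70 min = 7:22 PM.
The onboarding session ends at 7:22 PM − 30 min = 6:52 PM.
From 1:02 PM to 6:52 PM is 5 hours 50 minutes.

5 hours 50 minutes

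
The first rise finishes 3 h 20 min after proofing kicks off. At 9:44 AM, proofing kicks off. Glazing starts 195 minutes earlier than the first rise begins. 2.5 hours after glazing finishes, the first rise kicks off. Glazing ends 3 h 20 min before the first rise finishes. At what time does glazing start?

8:59 AM

The first rise ends at 9:44 AM + 200 min = 1:04 PM.
Glazing ends at 1:04 PM − 200 min = 9:44 AM.
The first rise starts at 9:44 AM + 150 min = 12:14 PM.
Glazing starts at 12:14 PM − 195 min = 8:59 AM.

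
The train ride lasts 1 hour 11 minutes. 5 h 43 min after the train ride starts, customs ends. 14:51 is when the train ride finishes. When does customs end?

The train ride starts at 14:51 − 71 min = 13:40.
Customs ends at 13:40 + 343 min = 19:23.

19:23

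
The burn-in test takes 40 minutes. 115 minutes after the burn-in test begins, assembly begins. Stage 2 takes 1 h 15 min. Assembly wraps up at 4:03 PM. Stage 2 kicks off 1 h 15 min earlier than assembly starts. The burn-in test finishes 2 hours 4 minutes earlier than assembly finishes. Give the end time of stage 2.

The burn-in test ends at 4:03 PM − 124 min = 1:59 PM.
The burn-in test starts at 1:59 PM − 40 min = 1:19 PM.
Assembly starts at 1:19 PM + 115 min = 3:14 PM.
Stage 2 starts at 3:14 PM − 75 min = 1:59 PM.
Stage 2 ends at 1:59 PM + 75 min = 3:14 PM.

3:14 PM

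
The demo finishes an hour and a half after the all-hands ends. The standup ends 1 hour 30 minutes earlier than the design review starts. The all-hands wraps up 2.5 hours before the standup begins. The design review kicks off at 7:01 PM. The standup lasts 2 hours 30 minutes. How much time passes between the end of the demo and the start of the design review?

The standup ends at 7:01 PM − 90 min = 5:31 PM.
The standup starts at 5:31 PM − 150 min = 3:01 PM.
The all-hands ends at 3:01 PM − 150 min = 12:31 PM.
The demo ends at 12:31 PM + 90 min = 2:01 PM.
From 2:01 PM to 7:01 PM is 300 minutes.

300 minutes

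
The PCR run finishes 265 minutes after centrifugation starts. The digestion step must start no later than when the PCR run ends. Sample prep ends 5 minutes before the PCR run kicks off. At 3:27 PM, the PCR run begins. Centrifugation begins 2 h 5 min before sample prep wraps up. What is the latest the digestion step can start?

Sample prep ends at 3:27 PM − 5 min = 3:22 PM.
Centrifugation starts at 3:22 PM − 125 min = 1:17 PM.
The PCR run ends at 1:17 PM + 265 min = 5:42 PM.
The digestion step is bounded by the PCR run, so the latest it can start is 5:42 PM.

5:42 PM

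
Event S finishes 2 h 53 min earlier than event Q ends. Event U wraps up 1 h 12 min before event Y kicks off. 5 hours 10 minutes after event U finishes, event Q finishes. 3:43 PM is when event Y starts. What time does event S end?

4:48 PM

Event U ends at 3:43 PM − 72 min = 2:31 PM.
Event Q ends at 2:31 PM + 310 min = 7:41 PM.
Event S ends at 7:41 PM − 173 min = 4:48 PM.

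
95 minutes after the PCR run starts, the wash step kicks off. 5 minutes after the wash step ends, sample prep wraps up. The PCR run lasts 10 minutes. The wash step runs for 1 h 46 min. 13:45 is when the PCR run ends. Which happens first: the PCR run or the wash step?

The PCR run starts at 13:45 − 10 min = 13:35.
The wash step starts at 13:35 + 95 min = 15:10.
The PCR run starts at 13:35 and the wash step starts at 15:10, so the PCR run is first.

the PCR run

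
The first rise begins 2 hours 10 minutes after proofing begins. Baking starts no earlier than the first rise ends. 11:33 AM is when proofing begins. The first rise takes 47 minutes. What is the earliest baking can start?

2:30 PM

The first rise starts at 11:33 AM + 130 min = 1:43 PM.
The first rise ends at 1:43 PM + 47 min = 2:30 PM.
Baking is bounded by the first rise, so the earliest it can start is 2:30 PM.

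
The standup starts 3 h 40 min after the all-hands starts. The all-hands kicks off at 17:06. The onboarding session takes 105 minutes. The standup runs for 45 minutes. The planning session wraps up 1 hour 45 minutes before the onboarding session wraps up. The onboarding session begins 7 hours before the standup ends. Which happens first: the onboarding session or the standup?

The standup starts at 17:06 + 220 min = 20:46.
The standup ends at 20:46 + 45 min = 21:31.
The onboarding session starts at 21:31 − 420 min = 14:31.
The onboarding session starts at 14:31 and the standup starts at 20:46, so the onboarding session is first.

the onboarding session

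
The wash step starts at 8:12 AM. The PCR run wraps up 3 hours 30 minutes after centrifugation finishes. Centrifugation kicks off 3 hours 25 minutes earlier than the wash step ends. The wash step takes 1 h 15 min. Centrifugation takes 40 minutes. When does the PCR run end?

The wash step ends at 8:12 AM + 75 min = 9:27 AM.
Centrifugation starts at 9:27 AM − 205 min = 6:02 AM.
Centrifugation ends at 6:02 AM + 40 min = 6:42 AM.
The PCR run ends at 6:42 AM + 210 min = 10:12 AM.

10:12 AM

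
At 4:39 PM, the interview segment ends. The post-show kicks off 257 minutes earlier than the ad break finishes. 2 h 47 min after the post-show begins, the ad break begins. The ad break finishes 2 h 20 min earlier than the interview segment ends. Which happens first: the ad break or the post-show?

The ad break ends at 4:39 PM − 140 min = 2:19 PM.
The post-show starts at 2:19 PM − 257 min = 10:02 AM.
The ad break starts at 10:02 AM + 167 min = 12:49 PM.
The ad break starts at 12:49 PM and the post-show starts at 10:02 AM, so the post-show is first.

the post-show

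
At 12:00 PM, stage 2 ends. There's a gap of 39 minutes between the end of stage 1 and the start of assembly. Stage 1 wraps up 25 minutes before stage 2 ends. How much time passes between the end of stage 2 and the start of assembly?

Stage 1 ends at 12:00 PM − 25 min = 11:35 AM.
Assembly starts at 11:35 AM + 39 min = 12:14 PM.
From 12:00 PM to 12:14 PM is 14 minutes.

14 minutes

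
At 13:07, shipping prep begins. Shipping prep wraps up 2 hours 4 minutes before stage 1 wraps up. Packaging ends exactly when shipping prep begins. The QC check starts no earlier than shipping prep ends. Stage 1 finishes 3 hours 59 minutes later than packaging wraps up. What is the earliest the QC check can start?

15:02

Packaging ends at 13:07.
Stage 1 ends at 13:07 + 239 min = 17:06.
Shipping prep ends at 17:06 − 124 min = 15:02.
The QC check is bounded by shipping prep, so the earliest it can start is 15:02.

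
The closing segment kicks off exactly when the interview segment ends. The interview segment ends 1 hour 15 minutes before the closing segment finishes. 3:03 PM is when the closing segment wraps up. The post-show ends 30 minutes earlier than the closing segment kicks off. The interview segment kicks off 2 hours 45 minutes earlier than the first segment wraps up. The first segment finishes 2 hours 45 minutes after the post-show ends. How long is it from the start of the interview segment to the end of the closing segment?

The interview segment ends at 3:03 PM − 75 min = 1:48 PM.
So the closing segment starts at 1:48 PM.
The post-show ends at 1:48 PM − 30 min = 1:18 PM.
The first segment ends at 1:18 PM + 165 min = 4:03 PM.
The interview segment starts at 4:03 PM − 165 min = 1:18 PM.
From 1:18 PM to 3:03 PM is 1 hour 45 minutes.

1 hour 45 minutes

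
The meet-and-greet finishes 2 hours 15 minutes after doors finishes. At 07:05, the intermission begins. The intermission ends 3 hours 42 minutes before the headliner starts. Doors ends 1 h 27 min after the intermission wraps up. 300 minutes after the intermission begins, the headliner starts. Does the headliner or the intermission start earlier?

the intermission

The headliner starts at 07:05 + 300 min = 12:05.
The headliner starts at 12:05 and the intermission starts at 07:05, so the intermission is first.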